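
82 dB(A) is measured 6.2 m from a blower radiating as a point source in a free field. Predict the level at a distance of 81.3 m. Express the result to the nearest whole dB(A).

For a point source, L₂ = L₁ − 20·log₁₀(r₂/r₁).
L₂ = 82 − 20·log₁₀(81.3/6.2) = 82 − 22.354 = 59.65 dB(A).

60 dB(A)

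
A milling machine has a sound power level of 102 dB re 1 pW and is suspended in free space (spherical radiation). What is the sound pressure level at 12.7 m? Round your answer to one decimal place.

The power spreads over a sphere of area 4π·r², so L_p = L_w − 10·log₁₀(4π·r²).
4π·r² = 2027 m², 10·log₁₀ of that is 33.068 dB.
L_p = 102 − 33.068 = 68.93 dB.

68.9 dB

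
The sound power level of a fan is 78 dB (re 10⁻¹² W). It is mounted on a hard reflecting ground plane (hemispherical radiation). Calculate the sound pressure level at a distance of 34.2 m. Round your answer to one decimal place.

39.3 dB

Free-field hemispherical radiation: L_p = L_w − 10·log₁₀(2π·r²), r = 34.2 m.
2π·r² = 7349 m², 10·log₁₀ of that is 38.662 dB.
L_p = 78 − 38.662 = 39.34 dB.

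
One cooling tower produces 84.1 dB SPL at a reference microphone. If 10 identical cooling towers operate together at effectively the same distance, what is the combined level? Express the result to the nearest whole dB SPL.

94 dB SPL

L_total = L₁ + 10·log₁₀ N for N identical incoherent sources.
L_total = 84.1 + 10·log₁₀(10) = 84.1 + 10.000 = 94.10 dB SPL.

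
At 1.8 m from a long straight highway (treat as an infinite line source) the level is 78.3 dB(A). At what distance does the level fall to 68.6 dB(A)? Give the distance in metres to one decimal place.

For a line source L₁ − L₂ = 10·log₁₀(r₂/r₁), so r₂ = r₁·10^((L₁−L₂)/10).
r₂ = 1.8·10^((78.3−68.6)/10) = 1.8·10^(9.7/10) = 16.80 m.

16.8 m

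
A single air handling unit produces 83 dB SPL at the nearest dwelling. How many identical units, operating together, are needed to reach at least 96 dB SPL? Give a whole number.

20

Need L₁ + 10·log₁₀ N ≥ 96, i.e. log₁₀ N ≥ 1.30.
N ≥ 10^(13.0/10) = 19.953, so N = 20.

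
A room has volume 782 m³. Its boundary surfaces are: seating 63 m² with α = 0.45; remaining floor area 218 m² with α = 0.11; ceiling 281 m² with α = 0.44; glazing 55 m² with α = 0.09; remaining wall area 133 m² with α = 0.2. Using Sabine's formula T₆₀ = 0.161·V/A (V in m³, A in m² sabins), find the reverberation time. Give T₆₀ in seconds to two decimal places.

A = Σ Sᵢαᵢ = 63·0.45 + 218·0.11 + 281·0.44 + 55·0.09 + 133·0.2 = 207.52 m².
T₆₀ = 0.161 × 782 / 207.52 = 0.607 s.

0.61 s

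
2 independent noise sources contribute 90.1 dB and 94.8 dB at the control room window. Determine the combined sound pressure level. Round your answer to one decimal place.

Incoherent sources combine by intensity addition: L_total = 10·log₁₀(Σ 10^(L_i/10)).
Σ 10^(L/10) = 10^(90.1/10) + 10^(94.8/10) = 4.043e+09.
L_total = 10·log₁₀(4.043e+09) = 96.07 dB.

96.1 dB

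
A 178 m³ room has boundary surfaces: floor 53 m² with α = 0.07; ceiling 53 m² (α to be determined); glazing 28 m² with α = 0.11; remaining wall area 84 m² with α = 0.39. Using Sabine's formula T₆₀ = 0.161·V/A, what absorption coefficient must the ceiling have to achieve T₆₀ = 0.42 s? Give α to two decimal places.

0.54

From T₆₀ = 0.161·V/A, the target T₆₀ = 0.42 s needs A = 0.161·178/0.42 = 68.23 m².
Absorption from the other surfaces = 53·0.07 + 28·0.11 + 84·0.39 = 39.55 m², so the ceiling must supply 28.68 m² over 53 m².
α = 28.68/53 = 0.541.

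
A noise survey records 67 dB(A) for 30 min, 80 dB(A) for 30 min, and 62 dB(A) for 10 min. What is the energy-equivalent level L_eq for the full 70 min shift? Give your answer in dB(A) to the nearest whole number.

77 dB(A)

L_eq = 10·log₁₀[(1/T)·Σ tᵢ·10^(Lᵢ/10)] with T = 70 min.
Σ tᵢ·10^(Lᵢ/10) = 30·10^(67/10) + 30·10^(80/10) + 10·10^(62/10) = 3.166e+09.
L_eq = 10·log₁₀(3.166e+09/70) = 76.55 dB(A).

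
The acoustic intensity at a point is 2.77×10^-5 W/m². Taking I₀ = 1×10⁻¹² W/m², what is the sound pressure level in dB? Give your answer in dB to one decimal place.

Dividing by I₀ shifts the exponent by 12: I/I₀ = 2.77×10^7.
L = 10·(0.4425 + 7) = 74.42 dB.

74.4 dB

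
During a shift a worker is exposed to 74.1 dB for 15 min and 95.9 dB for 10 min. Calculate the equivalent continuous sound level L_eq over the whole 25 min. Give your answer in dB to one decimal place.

The energy average is taken in the linear domain: L_eq = 10·log₁₀[(Σ tᵢ·10^(Lᵢ/10))/T], T = 25 min.
Σ tᵢ·10^(Lᵢ/10) = 15·10^(74.1/10) + 10·10^(95.9/10) = 3.929e+10.
L_eq = 10·log₁₀(3.929e+10/25) = 91.96 dB.

92.0 dB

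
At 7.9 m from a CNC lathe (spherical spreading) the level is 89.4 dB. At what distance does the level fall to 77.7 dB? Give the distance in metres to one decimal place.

30.4 m

For a point source L₁ − L₂ = 20·log₁₀(r₂/r₁), so r₂ = r₁·10^((L₁−L₂)/20).
r₂ = 7.9·10^((89.4−77.7)/20) = 7.9·10^(11.7/20) = 30.38 m.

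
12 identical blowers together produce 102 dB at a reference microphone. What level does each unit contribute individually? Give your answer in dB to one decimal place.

91.2 dB

For N identical incoherent sources L_total = L₁ + 10·log₁₀ N, so L₁ = 102 − 10·log₁₀(12) = 102 − 10.792.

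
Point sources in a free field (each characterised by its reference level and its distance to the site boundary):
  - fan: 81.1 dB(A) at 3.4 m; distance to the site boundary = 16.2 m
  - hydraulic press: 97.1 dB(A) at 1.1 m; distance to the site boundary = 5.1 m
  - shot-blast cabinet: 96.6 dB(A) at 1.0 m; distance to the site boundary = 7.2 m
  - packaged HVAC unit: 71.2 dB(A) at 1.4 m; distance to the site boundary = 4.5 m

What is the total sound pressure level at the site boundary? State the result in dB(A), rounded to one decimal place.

First find each source's level at the receiver (point-source: −20·log₁₀(r/r_ref)), then combine on an intensity basis.
fan: 81.1 − 20·log₁₀(16.2/3.4) = 81.1 − 13.56 = 67.54 dB(A).
hydraulic press: 97.1 − 20·log₁₀(5.1/1.1) = 97.1 − 13.32 = 83.78 dB(A).
shot-blast cabinet: 96.6 − 20·log₁₀(7.2/1.0) = 96.6 − 17.15 = 79.45 dB(A).
packaged HVAC unit: 71.2 − 20·log₁₀(4.5/1.4) = 71.2 − 10.14 = 61.06 dB(A).
Σ 10^(L/10) = 3.337e+08 → L_total = 10·log₁₀(3.337e+08) = 85.23 dB(A).

85.2 dB(A)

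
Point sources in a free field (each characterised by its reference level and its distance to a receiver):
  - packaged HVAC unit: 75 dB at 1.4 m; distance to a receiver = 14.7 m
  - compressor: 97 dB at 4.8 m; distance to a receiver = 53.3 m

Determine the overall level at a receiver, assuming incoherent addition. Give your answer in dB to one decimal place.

76.1 dB

First find each source's level at the receiver (point-source: −20·log₁₀(r/r_ref)), then combine on an intensity basis.
packaged HVAC unit: 75 − 20·log₁₀(14.7/1.4) = 75 − 20.42 = 54.58 dB.
compressor: 97 − 20·log₁₀(53.3/4.8) = 97 − 20.91 = 76.09 dB.
Σ 10^(L/10) = 4.093e+07 → L_total = 10·log₁₀(4.093e+07) = 76.12 dB.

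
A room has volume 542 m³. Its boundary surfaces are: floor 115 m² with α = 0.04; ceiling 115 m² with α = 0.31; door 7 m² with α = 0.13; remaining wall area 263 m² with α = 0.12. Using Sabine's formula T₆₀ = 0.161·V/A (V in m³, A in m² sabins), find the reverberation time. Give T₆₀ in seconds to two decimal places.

A = Σ Sᵢαᵢ = 115·0.04 + 115·0.31 + 7·0.13 + 263·0.12 = 72.72 m².
T₆₀ = 0.161·V/A = 0.161·542/72.72 = 1.200 s.

1.20 s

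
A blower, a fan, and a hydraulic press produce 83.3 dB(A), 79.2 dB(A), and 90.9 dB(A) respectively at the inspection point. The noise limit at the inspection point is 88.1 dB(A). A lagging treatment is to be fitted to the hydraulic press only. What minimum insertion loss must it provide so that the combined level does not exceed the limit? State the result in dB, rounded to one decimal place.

The untreated sources together contribute 10^(83.3/10) + 10^(79.2/10) = 2.970e+08, i.e. 84.73 dB(A).
The limit corresponds to 10^(88.1/10) = 6.457e+08; subtracting the fixed part leaves 3.487e+08 for the hydraulic press, i.e. 85.42 dB(A).
So the hydraulic press must be reduced from 90.9 to 85.42 dB(A): IL = 5.48 dB.

5.5 dB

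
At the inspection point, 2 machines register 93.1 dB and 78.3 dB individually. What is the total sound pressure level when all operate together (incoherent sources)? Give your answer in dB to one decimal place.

93.2 dB

For uncorrelated sources the intensities add, so convert each level to linear form, sum, and take 10·log₁₀ of the total.
Σ 10^(L/10) = 10^(93.1/10) + 10^(78.3/10) = 2.109e+09.
L_total = 10·log₁₀(2.109e+09) = 93.24 dB.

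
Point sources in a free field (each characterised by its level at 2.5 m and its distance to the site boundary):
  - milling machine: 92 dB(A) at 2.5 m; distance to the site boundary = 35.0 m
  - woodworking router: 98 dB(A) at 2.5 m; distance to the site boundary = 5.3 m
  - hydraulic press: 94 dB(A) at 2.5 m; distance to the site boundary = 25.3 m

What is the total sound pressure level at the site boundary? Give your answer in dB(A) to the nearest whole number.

92 dB(A)

Apply inverse-square spreading to bring every level to the receiver, then sum 10^(L/10).
milling machine: 92 − 20·log₁₀(35.0/2.5) = 92 − 22.92 = 69.08 dB(A).
woodworking router: 98 − 20·log₁₀(5.3/2.5) = 98 − 6.53 = 91.47 dB(A).
hydraulic press: 94 − 20·log₁₀(25.3/2.5) = 94 − 20.10 = 73.90 dB(A).
Σ 10^(L/10) = 1.436e+09 → L_total = 10·log₁₀(1.436e+09) = 91.57 dB(A).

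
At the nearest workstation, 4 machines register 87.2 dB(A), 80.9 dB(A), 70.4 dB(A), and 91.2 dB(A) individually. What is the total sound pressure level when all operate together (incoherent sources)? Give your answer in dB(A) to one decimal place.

Incoherent sources combine by intensity addition: L_total = 10·log₁₀(Σ 10^(L_i/10)).
Σ 10^(L/10) = 10^(87.2/10) + 10^(80.9/10) + 10^(70.4/10) + 10^(91.2/10) = 1.977e+09.
L_total = 10·log₁₀(1.977e+09) = 92.96 dB(A).

93.0 dB(A)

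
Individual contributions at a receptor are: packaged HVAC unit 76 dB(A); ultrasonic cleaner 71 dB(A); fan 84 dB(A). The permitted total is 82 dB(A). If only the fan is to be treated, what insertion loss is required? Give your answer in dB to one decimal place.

The untreated sources together contribute 10^(76/10) + 10^(71/10) = 5.240e+07, i.e. 77.19 dB(A).
To meet 82 dB(A) overall, the treated fan may contribute at most 10^(82/10) − 5.240e+07 = 1.061e+08, i.e. 80.26 dB(A).
So the fan must be reduced from 84 to 80.26 dB(A): IL = 3.74 dB.

3.7 dB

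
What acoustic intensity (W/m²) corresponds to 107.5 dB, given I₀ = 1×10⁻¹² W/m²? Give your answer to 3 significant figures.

0.0562 W/m²

I/I₀ = 10^(107.5/10) = 5.623e+10, so I = 5.623e+10 × 10⁻¹² W/m².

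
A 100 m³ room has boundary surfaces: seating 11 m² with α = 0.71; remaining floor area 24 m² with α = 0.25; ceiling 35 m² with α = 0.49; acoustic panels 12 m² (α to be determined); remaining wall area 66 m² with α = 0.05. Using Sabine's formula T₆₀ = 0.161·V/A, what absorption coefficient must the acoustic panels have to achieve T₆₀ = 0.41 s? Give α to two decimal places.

A = 0.161·V/T₆₀ = 0.161·100/0.41 = 39.27 m² sabins.
Absorption from the other surfaces = 11·0.71 + 24·0.25 + 35·0.49 + 66·0.05 = 34.26 m², so the acoustic panels must supply 5.01 m² over 12 m².
α = 5.01/12 = 0.417.

0.42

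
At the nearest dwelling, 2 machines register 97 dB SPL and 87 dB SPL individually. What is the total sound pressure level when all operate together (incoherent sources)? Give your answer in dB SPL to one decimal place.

Incoherent sources combine by intensity addition: L_total = 10·log₁₀(Σ 10^(L_i/10)).
Σ 10^(L/10) = 10^(97/10) + 10^(87/10) = 5.513e+09.
L_total = 10·log₁₀(5.513e+09) = 97.41 dB SPL.

97.4 dB SPL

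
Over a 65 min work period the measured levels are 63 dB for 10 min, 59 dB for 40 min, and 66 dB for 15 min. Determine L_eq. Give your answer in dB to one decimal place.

62.3 dB

L_eq = 10·log₁₀[(1/T)·Σ tᵢ·10^(Lᵢ/10)] with T = 65 min.
Σ tᵢ·10^(Lᵢ/10) = 10·10^(63/10) + 40·10^(59/10) + 15·10^(66/10) = 1.114e+08.
L_eq = 10·log₁₀(1.114e+08/65) = 62.34 dB.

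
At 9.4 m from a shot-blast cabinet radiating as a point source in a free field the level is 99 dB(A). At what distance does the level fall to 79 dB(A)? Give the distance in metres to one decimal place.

For a point source L₁ − L₂ = 20·log₁₀(r₂/r₁), so r₂ = r₁·10^((L₁−L₂)/20).
r₂ = 9.4·10^((99−79)/20) = 9.4·10^(20.0/20) = 94.00 m.

94.0 m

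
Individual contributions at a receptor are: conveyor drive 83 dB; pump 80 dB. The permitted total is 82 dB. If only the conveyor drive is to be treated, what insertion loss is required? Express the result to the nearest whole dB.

5 dB

Fixed contribution from the other source: Σ 10^(L/10) = 10^(80/10) = 1.000e+08 (80.00 dB).
To meet 82 dB overall, the treated conveyor drive may contribute at most 10^(82/10) − 1.000e+08 = 5.849e+07, i.e. 77.67 dB.
So the conveyor drive must be reduced from 83 to 77.67 dB: IL = 5.33 dB.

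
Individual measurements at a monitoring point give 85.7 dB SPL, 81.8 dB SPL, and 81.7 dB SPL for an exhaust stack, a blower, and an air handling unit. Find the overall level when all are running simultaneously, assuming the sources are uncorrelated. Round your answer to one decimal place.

88.3 dB SPL

Incoherent sources combine by intensity addition: L_total = 10·log₁₀(Σ 10^(L_i/10)).
Σ 10^(L/10) = 10^(85.7/10) + 10^(81.8/10) + 10^(81.7/10) = 6.708e+08.
L_total = 10·log₁₀(6.708e+08) = 88.27 dB SPL.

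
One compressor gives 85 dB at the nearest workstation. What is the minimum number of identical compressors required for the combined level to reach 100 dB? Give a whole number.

32

N identical sources give L₁ + 10·log₁₀ N, so require 10·log₁₀ N ≥ 100 − 85 = 15.0 dB.
N ≥ 10^(15.0/10) = 31.623, so N = 32.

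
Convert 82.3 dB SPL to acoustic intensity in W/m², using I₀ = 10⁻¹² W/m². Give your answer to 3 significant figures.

0.000170 W/m²

I = I₀·10^(L/10) = 10⁻¹² × 10^(82.3/10) = 10^(-3.770).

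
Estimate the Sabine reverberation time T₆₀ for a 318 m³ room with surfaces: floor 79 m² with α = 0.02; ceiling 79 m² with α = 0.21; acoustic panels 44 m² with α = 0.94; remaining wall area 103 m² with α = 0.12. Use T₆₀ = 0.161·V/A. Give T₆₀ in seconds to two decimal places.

A = Σ Sᵢαᵢ = 79·0.02 + 79·0.21 + 44·0.94 + 103·0.12 = 71.89 m².
T₆₀ = 0.161 × 318 / 71.89 = 0.712 s.

0.71 s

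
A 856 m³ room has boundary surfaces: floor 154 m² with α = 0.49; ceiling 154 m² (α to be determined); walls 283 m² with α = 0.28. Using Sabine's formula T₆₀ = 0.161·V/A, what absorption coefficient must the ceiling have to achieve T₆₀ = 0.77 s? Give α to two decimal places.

Required total absorption A = 0.161·856/0.77 = 178.98 m².
Absorption from the other surfaces = 154·0.49 + 283·0.28 = 154.70 m², so the ceiling must supply 24.28 m² over 154 m².
α = 24.28/154 = 0.158.

0.16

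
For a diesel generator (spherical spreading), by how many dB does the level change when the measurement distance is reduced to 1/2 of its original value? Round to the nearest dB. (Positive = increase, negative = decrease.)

+6 dB

A point source loses 6 dB per doubling of distance; generally ΔL = −20·log₁₀(r₂/r₁).
ΔL = −20·log₁₀(0.5) = +6.02 dB.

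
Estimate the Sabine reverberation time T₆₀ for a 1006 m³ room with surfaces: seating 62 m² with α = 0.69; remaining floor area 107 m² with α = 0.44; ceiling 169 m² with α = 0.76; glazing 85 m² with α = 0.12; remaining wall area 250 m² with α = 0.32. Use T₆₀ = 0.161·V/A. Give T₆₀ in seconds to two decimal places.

A = Σ Sᵢαᵢ = 62·0.69 + 107·0.44 + 169·0.76 + 85·0.12 + 250·0.32 = 308.50 m².
T₆₀ = 0.161·V/A = 0.161·1006/308.50 = 0.525 s.

0.53 s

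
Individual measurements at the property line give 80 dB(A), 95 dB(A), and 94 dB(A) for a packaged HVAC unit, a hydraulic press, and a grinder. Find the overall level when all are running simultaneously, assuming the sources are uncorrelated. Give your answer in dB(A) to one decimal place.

Incoherent sources combine by intensity addition: L_total = 10·log₁₀(Σ 10^(L_i/10)).
Σ 10^(L/10) = 10^(80/10) + 10^(95/10) + 10^(94/10) = 5.774e+09.
L_total = 10·log₁₀(5.774e+09) = 97.61 dB(A).

97.6 dB(A)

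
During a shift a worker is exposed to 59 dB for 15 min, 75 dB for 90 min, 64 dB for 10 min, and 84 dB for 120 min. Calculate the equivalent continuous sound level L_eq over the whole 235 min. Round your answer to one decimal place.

The energy average is taken in the linear domain: L_eq = 10·log₁₀[(Σ tᵢ·10^(Lᵢ/10))/T], T = 235 min.
Σ tᵢ·10^(Lᵢ/10) = 15·10^(59/10) + 90·10^(75/10) + 10·10^(64/10) + 120·10^(84/10) = 3.303e+10.
L_eq = 10·log₁₀(3.303e+10/235) = 81.48 dB.

81.5 dB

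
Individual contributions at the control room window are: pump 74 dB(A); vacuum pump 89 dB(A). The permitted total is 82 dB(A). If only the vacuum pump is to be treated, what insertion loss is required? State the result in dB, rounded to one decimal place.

7.7 dB

The untreated sources together contribute 10^(74/10) = 2.512e+07, i.e. 74.00 dB(A).
The limit corresponds to 10^(82/10) = 1.585e+08; subtracting the fixed part leaves 1.334e+08 for the vacuum pump, i.e. 81.25 dB(A).
Required insertion loss = 89 − 81.25 = 7.75 dB.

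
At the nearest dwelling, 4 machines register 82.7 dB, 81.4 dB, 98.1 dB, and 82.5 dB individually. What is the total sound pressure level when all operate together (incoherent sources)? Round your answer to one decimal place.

Incoherent sources combine by intensity addition: L_total = 10·log₁₀(Σ 10^(L_i/10)).
Σ 10^(L/10) = 10^(82.7/10) + 10^(81.4/10) + 10^(98.1/10) + 10^(82.5/10) = 6.959e+09.
L_total = 10·log₁₀(6.959e+09) = 98.43 dB.

98.4 dB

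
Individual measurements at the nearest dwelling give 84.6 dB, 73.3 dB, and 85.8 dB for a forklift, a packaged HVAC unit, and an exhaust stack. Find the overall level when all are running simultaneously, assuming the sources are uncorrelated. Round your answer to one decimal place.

For uncorrelated sources the intensities add, so convert each level to linear form, sum, and take 10·log₁₀ of the total.
Σ 10^(L/10) = 10^(84.6/10) + 10^(73.3/10) + 10^(85.8/10) = 6.900e+08.
L_total = 10·log₁₀(6.900e+08) = 88.39 dB.

88.4 dB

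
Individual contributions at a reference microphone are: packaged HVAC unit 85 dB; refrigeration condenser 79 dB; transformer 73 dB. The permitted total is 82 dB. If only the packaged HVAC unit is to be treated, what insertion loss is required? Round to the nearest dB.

Everything except the packaged HVAC unit sums to 10^(79/10) + 10^(73/10) = 9.939e+07 in linear terms, 79.97 dB.
The limit corresponds to 10^(82/10) = 1.585e+08; subtracting the fixed part leaves 5.910e+07 for the packaged HVAC unit, i.e. 77.72 dB.
So the packaged HVAC unit must be reduced from 85 to 77.72 dB: IL = 7.28 dB.

7 dB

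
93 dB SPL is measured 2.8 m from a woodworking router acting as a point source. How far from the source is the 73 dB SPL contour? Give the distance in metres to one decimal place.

28.0 m

The 20.0 dB drop corresponds to a distance ratio of 10^(20.0/20) for a point source.
r₂ = 2.8·10^((93−73)/20) = 2.8·10^(20.0/20) = 28.00 m.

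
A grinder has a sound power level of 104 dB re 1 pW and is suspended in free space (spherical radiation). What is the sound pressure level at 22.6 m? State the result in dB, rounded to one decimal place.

65.9 dB

Free-field spherical radiation: L_p = L_w − 10·log₁₀(4π·r²), r = 22.6 m.
4π·r² = 6418 m², 10·log₁₀ of that is 38.074 dB.
L_p = 104 − 38.074 = 65.93 dB.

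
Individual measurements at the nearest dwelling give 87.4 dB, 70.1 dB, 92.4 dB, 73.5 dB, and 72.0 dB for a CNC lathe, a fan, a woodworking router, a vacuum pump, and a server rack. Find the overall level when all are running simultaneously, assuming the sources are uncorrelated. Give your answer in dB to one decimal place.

For uncorrelated sources the intensities add, so convert each level to linear form, sum, and take 10·log₁₀ of the total.
Σ 10^(L/10) = 10^(87.4/10) + 10^(70.1/10) + 10^(92.4/10) + 10^(73.5/10) + 10^(72.0/10) = 2.336e+09.
L_total = 10·log₁₀(2.336e+09) = 93.68 dB.

93.7 dB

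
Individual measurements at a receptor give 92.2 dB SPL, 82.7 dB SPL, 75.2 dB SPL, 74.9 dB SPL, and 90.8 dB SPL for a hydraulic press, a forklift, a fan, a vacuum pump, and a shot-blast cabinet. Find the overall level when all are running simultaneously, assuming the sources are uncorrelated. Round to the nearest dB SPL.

95 dB SPL

For uncorrelated sources the intensities add, so convert each level to linear form, sum, and take 10·log₁₀ of the total.
Σ 10^(L/10) = 10^(92.2/10) + 10^(82.7/10) + 10^(75.2/10) + 10^(74.9/10) + 10^(90.8/10) = 3.112e+09.
L_total = 10·log₁₀(3.112e+09) = 94.93 dB SPL.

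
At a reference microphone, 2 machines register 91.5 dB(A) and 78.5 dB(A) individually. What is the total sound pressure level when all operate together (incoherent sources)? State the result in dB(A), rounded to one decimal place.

91.7 dB(A)

For uncorrelated sources the intensities add, so convert each level to linear form, sum, and take 10·log₁₀ of the total.
Σ 10^(L/10) = 10^(91.5/10) + 10^(78.5/10) = 1.483e+09.
L_total = 10·log₁₀(1.483e+09) = 91.71 dB(A).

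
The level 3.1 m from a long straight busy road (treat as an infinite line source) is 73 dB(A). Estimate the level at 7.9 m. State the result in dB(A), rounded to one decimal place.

For a line source, L₂ = L₁ − 10·log₁₀(r₂/r₁).
L₂ = 73 − 10·log₁₀(7.9/3.1) = 73 − 4.063 = 68.94 dB(A).

68.9 dB(A)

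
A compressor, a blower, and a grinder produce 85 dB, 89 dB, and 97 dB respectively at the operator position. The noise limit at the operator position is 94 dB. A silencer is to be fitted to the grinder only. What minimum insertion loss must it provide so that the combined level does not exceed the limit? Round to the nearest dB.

6 dB

Everything except the grinder sums to 10^(85/10) + 10^(89/10) = 1.111e+09 in linear terms, 90.46 dB.
To meet 94 dB overall, the treated grinder may contribute at most 10^(94/10) − 1.111e+09 = 1.401e+09, i.e. 91.47 dB.
So the grinder must be reduced from 97 to 91.47 dB: IL = 5.53 dB.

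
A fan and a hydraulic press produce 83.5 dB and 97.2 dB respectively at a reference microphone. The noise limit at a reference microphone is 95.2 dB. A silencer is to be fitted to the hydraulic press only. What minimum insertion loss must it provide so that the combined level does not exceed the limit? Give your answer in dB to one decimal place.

2.3 dB

Fixed contribution from the other source: Σ 10^(L/10) = 10^(83.5/10) = 2.239e+08 (83.50 dB).
The limit corresponds to 10^(95.2/10) = 3.311e+09; subtracting the fixed part leaves 3.087e+09 for the hydraulic press, i.e. 94.90 dB.
So the hydraulic press must be reduced from 97.2 to 94.90 dB: IL = 2.30 dB.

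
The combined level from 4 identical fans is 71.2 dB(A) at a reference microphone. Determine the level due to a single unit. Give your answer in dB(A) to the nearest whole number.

65 dB(A)

4 equal contributions raise the level by 10·log₁₀ 4 = 6.021 dB, so each unit alone gives 71.2 − 6.021.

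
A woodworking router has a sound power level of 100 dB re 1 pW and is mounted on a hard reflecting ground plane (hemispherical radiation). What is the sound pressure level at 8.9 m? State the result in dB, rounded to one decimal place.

73.0 dB

The power spreads over a hemisphere of area 2π·r², so L_p = L_w − 10·log₁₀(2π·r²).
2π·r² = 497.7 m², 10·log₁₀ of that is 26.970 dB.
L_p = 100 − 26.970 = 73.03 dB.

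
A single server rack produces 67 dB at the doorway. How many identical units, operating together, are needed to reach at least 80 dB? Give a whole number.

20

The shortfall is 80 − 67 = 13.0 dB, and N units add 10·log₁₀ N, so need 10·log₁₀ N ≥ 13.0.
N ≥ 10^(13.0/10) = 19.953, so N = 20.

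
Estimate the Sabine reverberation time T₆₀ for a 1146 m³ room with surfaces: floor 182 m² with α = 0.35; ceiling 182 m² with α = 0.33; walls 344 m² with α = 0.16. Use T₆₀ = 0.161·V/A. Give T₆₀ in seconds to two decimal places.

1.03 s

Total absorption A = 182·0.35 + 182·0.33 + 344·0.16 = 178.80 m² sabins.
T₆₀ = 0.161·V/A = 0.161·1146/178.80 = 1.032 s.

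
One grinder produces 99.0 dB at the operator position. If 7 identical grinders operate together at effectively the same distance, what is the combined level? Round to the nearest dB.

With 7 equal, uncorrelated contributions the intensity is 7× that of one unit, giving a rise of 10·log₁₀ 7.
L_total = 99.0 + 10·log₁₀(7) = 99.0 + 8.451 = 107.45 dB.

107 dB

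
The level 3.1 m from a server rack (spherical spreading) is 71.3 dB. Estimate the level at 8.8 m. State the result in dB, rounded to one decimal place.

For a point source, L₂ = L₁ − 20·log₁₀(r₂/r₁).
L₂ = 71.3 − 20·log₁₀(8.8/3.1) = 71.3 − 9.062 = 62.24 dB.

62.2 dB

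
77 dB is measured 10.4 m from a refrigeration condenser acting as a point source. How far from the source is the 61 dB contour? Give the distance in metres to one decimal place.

65.6 m

Point-source spreading drops the level by 20·log₁₀(r₂/r₁); inverting, r₂/r₁ = 10^(ΔL/20).
r₂ = 10.4·10^((77−61)/20) = 10.4·10^(16.0/20) = 65.62 m.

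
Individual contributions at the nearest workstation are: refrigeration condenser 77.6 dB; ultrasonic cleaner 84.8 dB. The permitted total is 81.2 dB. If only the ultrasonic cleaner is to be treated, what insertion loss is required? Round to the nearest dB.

6 dB

The untreated sources together contribute 10^(77.6/10) = 5.754e+07, i.e. 77.60 dB.
To meet 81.2 dB overall, the treated ultrasonic cleaner may contribute at most 10^(81.2/10) − 5.754e+07 = 7.428e+07, i.e. 78.71 dB.
So the ultrasonic cleaner must be reduced from 84.8 to 78.71 dB: IL = 6.09 dB.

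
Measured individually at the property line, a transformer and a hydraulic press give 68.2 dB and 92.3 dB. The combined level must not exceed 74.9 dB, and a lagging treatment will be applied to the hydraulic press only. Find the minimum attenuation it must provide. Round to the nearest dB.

18 dB

Fixed contribution from the other source: Σ 10^(L/10) = 10^(68.2/10) = 6.607e+06 (68.20 dB).
The limit corresponds to 10^(74.9/10) = 3.090e+07; subtracting the fixed part leaves 2.430e+07 for the hydraulic press, i.e. 73.86 dB.
Required insertion loss = 92.3 − 73.86 = 18.44 dB.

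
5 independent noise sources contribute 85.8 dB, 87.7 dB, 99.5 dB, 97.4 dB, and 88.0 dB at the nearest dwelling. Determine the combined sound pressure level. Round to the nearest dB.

102 dB

For uncorrelated sources the intensities add, so convert each level to linear form, sum, and take 10·log₁₀ of the total.
Σ 10^(L/10) = 10^(85.8/10) + 10^(87.7/10) + 10^(99.5/10) + 10^(97.4/10) + 10^(88.0/10) = 1.601e+10.
L_total = 10·log₁₀(1.601e+10) = 102.04 dB.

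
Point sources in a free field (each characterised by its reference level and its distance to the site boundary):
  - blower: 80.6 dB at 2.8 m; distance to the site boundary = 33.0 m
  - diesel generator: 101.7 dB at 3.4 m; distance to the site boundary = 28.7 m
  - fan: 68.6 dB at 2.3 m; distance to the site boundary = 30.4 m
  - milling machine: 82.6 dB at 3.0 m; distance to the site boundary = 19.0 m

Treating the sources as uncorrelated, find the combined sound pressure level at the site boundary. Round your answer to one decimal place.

83.3 dB

Propagate each source to the receiver with L = L_ref − 20·log₁₀(r/r_ref), then add intensities.
blower: 80.6 − 20·log₁₀(33.0/2.8) = 80.6 − 21.43 = 59.17 dB.
diesel generator: 101.7 − 20·log₁₀(28.7/3.4) = 101.7 − 18.53 = 83.17 dB.
fan: 68.6 − 20·log₁₀(30.4/2.3) = 68.6 − 22.42 = 46.18 dB.
milling machine: 82.6 − 20·log₁₀(19.0/3.0) = 82.6 − 16.03 = 66.57 dB.
Σ 10^(L/10) = 2.130e+08 → L_total = 10·log₁₀(2.130e+08) = 83.28 dB.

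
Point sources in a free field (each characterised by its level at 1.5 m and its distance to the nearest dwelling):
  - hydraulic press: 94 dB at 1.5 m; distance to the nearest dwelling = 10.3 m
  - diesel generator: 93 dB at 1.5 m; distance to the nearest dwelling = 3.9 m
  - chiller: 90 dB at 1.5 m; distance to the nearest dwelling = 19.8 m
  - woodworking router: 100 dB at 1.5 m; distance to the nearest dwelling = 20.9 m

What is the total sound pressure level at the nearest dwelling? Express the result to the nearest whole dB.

86 dB

Apply inverse-square spreading to bring every level to the receiver, then sum 10^(L/10).
hydraulic press: 94 − 20·log₁₀(10.3/1.5) = 94 − 16.73 = 77.27 dB.
diesel generator: 93 − 20·log₁₀(3.9/1.5) = 93 − 8.30 = 84.70 dB.
chiller: 90 − 20·log₁₀(19.8/1.5) = 90 − 22.41 = 67.59 dB.
woodworking router: 100 − 20·log₁₀(20.9/1.5) = 100 − 22.88 = 77.12 dB.
Σ 10^(L/10) = 4.057e+08 → L_total = 10·log₁₀(4.057e+08) = 86.08 dB.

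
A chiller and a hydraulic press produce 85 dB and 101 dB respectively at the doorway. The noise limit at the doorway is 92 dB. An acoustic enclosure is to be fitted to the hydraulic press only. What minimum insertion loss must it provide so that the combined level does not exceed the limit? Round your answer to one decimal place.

The untreated sources together contribute 10^(85/10) = 3.162e+08, i.e. 85.00 dB.
The limit corresponds to 10^(92/10) = 1.585e+09; subtracting the fixed part leaves 1.269e+09 for the hydraulic press, i.e. 91.03 dB.
So the hydraulic press must be reduced from 101 to 91.03 dB: IL = 9.97 dB.

10.0 dB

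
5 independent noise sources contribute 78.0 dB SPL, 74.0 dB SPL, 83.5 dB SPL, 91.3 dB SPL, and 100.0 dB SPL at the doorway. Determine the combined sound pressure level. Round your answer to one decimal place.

100.7 dB SPL

For uncorrelated sources the intensities add, so convert each level to linear form, sum, and take 10·log₁₀ of the total.
Σ 10^(L/10) = 10^(78.0/10) + 10^(74.0/10) + 10^(83.5/10) + 10^(91.3/10) + 10^(100.0/10) = 1.166e+10.
L_total = 10·log₁₀(1.166e+10) = 100.67 dB SPL.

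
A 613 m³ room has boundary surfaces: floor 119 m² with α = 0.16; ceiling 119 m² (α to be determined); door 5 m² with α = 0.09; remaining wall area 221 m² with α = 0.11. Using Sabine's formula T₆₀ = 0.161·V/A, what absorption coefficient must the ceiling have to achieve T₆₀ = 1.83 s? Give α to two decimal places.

0.09

Required total absorption A = 0.161·613/1.83 = 53.93 m².
Absorption from the other surfaces = 119·0.16 + 5·0.09 + 221·0.11 = 43.80 m², so the ceiling must supply 10.13 m² over 119 m².
α = 10.13/119 = 0.085.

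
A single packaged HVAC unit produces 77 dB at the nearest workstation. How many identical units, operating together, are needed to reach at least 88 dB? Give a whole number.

Need L₁ + 10·log₁₀ N ≥ 88, i.e. log₁₀ N ≥ 1.10.
N ≥ 10^(11.0/10) = 12.589, so N = 13.

13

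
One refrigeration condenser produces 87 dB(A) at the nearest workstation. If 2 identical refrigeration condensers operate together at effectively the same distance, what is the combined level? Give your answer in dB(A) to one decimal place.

90.0 dB(A)

With 2 equal, uncorrelated contributions the intensity is 2× that of one unit, giving a rise of 10·log₁₀ 2.
L_total = 87 + 10·log₁₀(2) = 87 + 3.010 = 90.01 dB(A).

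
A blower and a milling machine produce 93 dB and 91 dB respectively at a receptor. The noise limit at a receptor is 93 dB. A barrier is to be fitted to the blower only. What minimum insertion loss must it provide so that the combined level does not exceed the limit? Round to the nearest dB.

4 dB

Everything except the blower sums to 10^(91/10) = 1.259e+09 in linear terms, 91.00 dB.
The limit corresponds to 10^(93/10) = 1.995e+09; subtracting the fixed part leaves 7.363e+08 for the blower, i.e. 88.67 dB.
Required insertion loss = 93 − 88.67 = 4.33 dB.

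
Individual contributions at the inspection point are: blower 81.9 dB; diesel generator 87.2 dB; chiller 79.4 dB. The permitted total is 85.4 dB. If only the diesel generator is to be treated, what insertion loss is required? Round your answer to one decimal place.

7.0 dB

Everything except the diesel generator sums to 10^(81.9/10) + 10^(79.4/10) = 2.420e+08 in linear terms, 83.84 dB.
The limit corresponds to 10^(85.4/10) = 3.467e+08; subtracting the fixed part leaves 1.048e+08 for the diesel generator, i.e. 80.20 dB.
So the diesel generator must be reduced from 87.2 to 80.20 dB: IL = 7.00 dB.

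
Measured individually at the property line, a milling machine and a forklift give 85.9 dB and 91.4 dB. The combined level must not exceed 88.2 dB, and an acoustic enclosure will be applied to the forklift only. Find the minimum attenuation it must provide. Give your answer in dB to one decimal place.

The untreated sources together contribute 10^(85.9/10) = 3.890e+08, i.e. 85.90 dB.
The limit corresponds to 10^(88.2/10) = 6.607e+08; subtracting the fixed part leaves 2.716e+08 for the forklift, i.e. 84.34 dB.
Required insertion loss = 91.4 − 84.34 = 7.06 dB.

7.1 dB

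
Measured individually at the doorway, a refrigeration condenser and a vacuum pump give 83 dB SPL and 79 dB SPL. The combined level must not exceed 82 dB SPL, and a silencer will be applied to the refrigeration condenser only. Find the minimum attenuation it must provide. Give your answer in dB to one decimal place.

4.0 dB

The untreated sources together contribute 10^(79/10) = 7.943e+07, i.e. 79.00 dB SPL.
The limit corresponds to 10^(82/10) = 1.585e+08; subtracting the fixed part leaves 7.906e+07 for the refrigeration condenser, i.e. 78.98 dB SPL.
Required insertion loss = 83 − 78.98 = 4.02 dB.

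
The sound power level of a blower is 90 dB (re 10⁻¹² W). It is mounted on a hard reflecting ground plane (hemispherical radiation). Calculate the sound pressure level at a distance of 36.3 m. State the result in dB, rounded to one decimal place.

50.8 dB

Free-field hemispherical radiation: L_p = L_w − 10·log₁₀(2π·r²), r = 36.3 m.
2π·r² = 8279 m², 10·log₁₀ of that is 39.180 dB.
L_p = 90 − 39.180 = 50.82 dB.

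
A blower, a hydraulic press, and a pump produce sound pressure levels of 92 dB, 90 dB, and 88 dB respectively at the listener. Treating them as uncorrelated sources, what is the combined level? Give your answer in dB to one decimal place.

95.1 dB

For uncorrelated sources the intensities add, so convert each level to linear form, sum, and take 10·log₁₀ of the total.
Σ 10^(L/10) = 10^(92/10) + 10^(90/10) + 10^(88/10) = 3.216e+09.
L_total = 10·log₁₀(3.216e+09) = 95.07 dB.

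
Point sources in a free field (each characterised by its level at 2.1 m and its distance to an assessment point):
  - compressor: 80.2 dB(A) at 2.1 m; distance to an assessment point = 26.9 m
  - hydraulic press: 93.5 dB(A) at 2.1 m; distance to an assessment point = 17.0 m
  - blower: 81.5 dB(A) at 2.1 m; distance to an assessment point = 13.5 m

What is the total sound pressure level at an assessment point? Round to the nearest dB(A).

76 dB(A)

Apply inverse-square spreading to bring every level to the receiver, then sum 10^(L/10).
compressor: 80.2 − 20·log₁₀(26.9/2.1) = 80.2 − 22.15 = 58.05 dB(A).
hydraulic press: 93.5 − 20·log₁₀(17.0/2.1) = 93.5 − 18.16 = 75.34 dB(A).
blower: 81.5 − 20·log₁₀(13.5/2.1) = 81.5 − 16.16 = 65.34 dB(A).
Σ 10^(L/10) = 3.822e+07 → L_total = 10·log₁₀(3.822e+07) = 75.82 dB(A).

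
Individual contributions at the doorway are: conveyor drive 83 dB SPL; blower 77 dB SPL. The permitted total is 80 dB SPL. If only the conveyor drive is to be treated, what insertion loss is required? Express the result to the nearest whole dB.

6 dB

The untreated sources together contribute 10^(77/10) = 5.012e+07, i.e. 77.00 dB SPL.
The limit corresponds to 10^(80/10) = 1.000e+08; subtracting the fixed part leaves 4.988e+07 for the conveyor drive, i.e. 76.98 dB SPL.
Required insertion loss = 83 − 76.98 = 6.02 dB.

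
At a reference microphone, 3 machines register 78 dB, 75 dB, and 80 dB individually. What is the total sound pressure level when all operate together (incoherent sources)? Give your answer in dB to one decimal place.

82.9 dB

Incoherent sources combine by intensity addition: L_total = 10·log₁₀(Σ 10^(L_i/10)).
Σ 10^(L/10) = 10^(78/10) + 10^(75/10) + 10^(80/10) = 1.947e+08.
L_total = 10·log₁₀(1.947e+08) = 82.89 dB.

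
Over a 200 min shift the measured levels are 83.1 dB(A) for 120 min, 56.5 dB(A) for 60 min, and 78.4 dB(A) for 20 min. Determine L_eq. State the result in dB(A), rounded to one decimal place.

Weight each interval's intensity by its duration and average over T = 200 min:
Σ tᵢ·10^(Lᵢ/10) = 120·10^(83.1/10) + 60·10^(56.5/10) + 20·10^(78.4/10) = 2.591e+10.
L_eq = 10·log₁₀(2.591e+10/200) = 81.12 dB(A).

81.1 dB(A)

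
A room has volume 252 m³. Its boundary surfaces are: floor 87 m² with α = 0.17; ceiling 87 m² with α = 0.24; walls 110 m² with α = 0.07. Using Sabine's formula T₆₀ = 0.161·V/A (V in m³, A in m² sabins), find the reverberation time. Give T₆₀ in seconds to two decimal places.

0.94 s

Total absorption A = 87·0.17 + 87·0.24 + 110·0.07 = 43.37 m² sabins.
T₆₀ = 0.161 × 252 / 43.37 = 0.935 s.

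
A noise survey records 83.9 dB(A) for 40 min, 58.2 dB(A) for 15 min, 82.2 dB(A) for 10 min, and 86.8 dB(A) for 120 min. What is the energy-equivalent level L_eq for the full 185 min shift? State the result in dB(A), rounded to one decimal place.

Weight each interval's intensity by its duration and average over T = 185 min:
Σ tᵢ·10^(Lᵢ/10) = 40·10^(83.9/10) + 15·10^(58.2/10) + 10·10^(82.2/10) + 120·10^(86.8/10) = 6.892e+10.
L_eq = 10·log₁₀(6.892e+10/185) = 85.71 dB(A).

85.7 dB(A)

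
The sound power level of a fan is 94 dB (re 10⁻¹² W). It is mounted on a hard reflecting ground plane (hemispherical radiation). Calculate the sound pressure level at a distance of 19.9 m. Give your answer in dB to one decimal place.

The power spreads over a hemisphere of area 2π·r², so L_p = L_w − 10·log₁₀(2π·r²).
2π·r² = 2488 m², 10·log₁₀ of that is 33.959 dB.
L_p = 94 − 33.959 = 60.04 dB.

60.0 dB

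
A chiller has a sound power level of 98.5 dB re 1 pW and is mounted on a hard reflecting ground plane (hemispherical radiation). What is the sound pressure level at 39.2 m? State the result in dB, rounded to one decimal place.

58.7 dB

Free-field hemispherical radiation: L_p = L_w − 10·log₁₀(2π·r²), r = 39.2 m.
2π·r² = 9655 m², 10·log₁₀ of that is 39.848 dB.
L_p = 98.5 − 39.848 = 58.65 dB.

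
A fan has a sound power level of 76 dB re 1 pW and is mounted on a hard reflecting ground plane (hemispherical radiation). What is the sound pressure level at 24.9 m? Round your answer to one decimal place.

Free-field hemispherical radiation: L_p = L_w − 10·log₁₀(2π·r²), r = 24.9 m.
2π·r² = 3896 m², 10·log₁₀ of that is 35.906 dB.
L_p = 76 − 35.906 = 40.09 dB.

40.1 dB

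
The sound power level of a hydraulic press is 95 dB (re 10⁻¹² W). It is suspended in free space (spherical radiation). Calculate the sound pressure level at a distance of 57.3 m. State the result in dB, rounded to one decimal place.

The power spreads over a sphere of area 4π·r², so L_p = L_w − 10·log₁₀(4π·r²).
4π·r² = 4.126e+04 m², 10·log₁₀ of that is 46.155 dB.
L_p = 95 − 46.155 = 48.84 dB.

48.8 dB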